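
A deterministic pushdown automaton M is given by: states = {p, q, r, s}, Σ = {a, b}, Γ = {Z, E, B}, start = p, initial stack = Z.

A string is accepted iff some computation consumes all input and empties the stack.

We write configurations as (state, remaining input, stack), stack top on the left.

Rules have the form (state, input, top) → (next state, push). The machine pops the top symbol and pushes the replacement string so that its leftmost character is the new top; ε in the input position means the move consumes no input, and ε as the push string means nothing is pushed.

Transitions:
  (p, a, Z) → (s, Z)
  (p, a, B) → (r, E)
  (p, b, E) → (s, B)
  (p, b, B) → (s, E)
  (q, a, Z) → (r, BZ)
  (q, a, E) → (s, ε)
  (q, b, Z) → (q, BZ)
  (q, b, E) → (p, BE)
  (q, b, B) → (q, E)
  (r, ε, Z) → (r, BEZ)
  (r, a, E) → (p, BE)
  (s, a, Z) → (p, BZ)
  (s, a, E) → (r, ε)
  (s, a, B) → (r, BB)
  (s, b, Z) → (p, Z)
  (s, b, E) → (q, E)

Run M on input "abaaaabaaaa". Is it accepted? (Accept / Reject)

Reject

(p, abaaaabaaaa, Z)
  read a, top Z: go to s, push Z → (s, baaaabaaaa, Z)
  read b, top Z: go to p, push Z → (p, aaaabaaaa, Z)
  read a, top Z: go to s, push Z → (s, aaabaaaa, Z)
  read a, top Z: go to p, push BZ → (p, aabaaaa, BZ)
  read a, top B: go to r, push E → (r, abaaaa, EZ)
  read a, top E: go to p, push BE → (p, baaaa, BEZ)
  read b, top B: go to s, push E → (s, aaaa, EEZ)
  read a, top E: go to r, push ε → (r, aaa, EZ)
  read a, top E: go to p, push BE → (p, aa, BEZ)
  read a, top B: go to r, push E → (r, a, EEZ)
  read a, top E: go to p, push BE → (p, ε, BEEZ)
All input consumed; stack is BEEZ, not empty, and no further ε-move applies.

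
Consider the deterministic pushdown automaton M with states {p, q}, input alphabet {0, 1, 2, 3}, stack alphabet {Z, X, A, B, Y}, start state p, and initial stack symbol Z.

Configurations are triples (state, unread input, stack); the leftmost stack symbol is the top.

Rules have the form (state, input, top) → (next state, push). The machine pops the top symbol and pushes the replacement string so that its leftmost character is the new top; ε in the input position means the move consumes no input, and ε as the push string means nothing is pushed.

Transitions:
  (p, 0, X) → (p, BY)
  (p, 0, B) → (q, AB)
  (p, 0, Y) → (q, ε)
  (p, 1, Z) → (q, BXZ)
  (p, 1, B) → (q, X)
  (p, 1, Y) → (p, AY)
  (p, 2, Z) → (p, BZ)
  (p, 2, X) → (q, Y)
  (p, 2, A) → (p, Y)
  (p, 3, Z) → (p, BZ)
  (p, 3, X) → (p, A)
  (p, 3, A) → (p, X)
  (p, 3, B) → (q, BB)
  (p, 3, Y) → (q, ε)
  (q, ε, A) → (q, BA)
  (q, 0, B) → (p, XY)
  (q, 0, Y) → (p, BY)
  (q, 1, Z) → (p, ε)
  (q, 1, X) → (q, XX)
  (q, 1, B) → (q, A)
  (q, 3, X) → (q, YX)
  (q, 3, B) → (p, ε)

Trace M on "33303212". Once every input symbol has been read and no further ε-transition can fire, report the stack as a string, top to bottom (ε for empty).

(p, 33303212, Z)
  read 3, top Z: go to p, push BZ → (p, 3303212, BZ)
  read 3, top B: go to q, push BB → (q, 303212, BBZ)
  read 3, top B: go to p, push ε → (p, 03212, BZ)
  read 0, top B: go to q, push AB → (q, 3212, ABZ)
  ε-move, top A: go to q, push BA → (q, 3212, BABZ)
  read 3, top B: go to p, push ε → (p, 212, ABZ)
  read 2, top A: go to p, push Y → (p, 12, YBZ)
  read 1, top Y: go to p, push AY → (p, 2, AYBZ)
  read 2, top A: go to p, push Y → (p, ε, YYBZ)
All input consumed in state p with stack YYBZ.

YYBZ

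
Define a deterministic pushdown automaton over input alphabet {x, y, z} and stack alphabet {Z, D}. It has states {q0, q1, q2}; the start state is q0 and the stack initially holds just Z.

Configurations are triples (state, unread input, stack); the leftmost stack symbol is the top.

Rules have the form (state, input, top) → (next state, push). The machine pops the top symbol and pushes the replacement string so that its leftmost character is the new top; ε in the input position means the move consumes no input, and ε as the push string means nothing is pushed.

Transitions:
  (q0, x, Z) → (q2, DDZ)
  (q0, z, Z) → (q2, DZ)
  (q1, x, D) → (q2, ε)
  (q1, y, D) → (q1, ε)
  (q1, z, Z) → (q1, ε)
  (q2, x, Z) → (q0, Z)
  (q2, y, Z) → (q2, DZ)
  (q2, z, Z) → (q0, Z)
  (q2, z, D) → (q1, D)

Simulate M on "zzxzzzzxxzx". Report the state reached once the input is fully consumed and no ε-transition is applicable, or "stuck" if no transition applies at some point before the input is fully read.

stuck

(q0, zzxzzzzxxzx, Z)
  read z, top Z: go to q2, push DZ → (q2, zxzzzzxxzx, DZ)
  read z, top D: go to q1, push D → (q1, xzzzzxxzx, DZ)
  read x, top D: go to q2, push ε → (q2, zzzzxxzx, Z)
  read z, top Z: go to q0, push Z → (q0, zzzxxzx, Z)
  read z, top Z: go to q2, push DZ → (q2, zzxxzx, DZ)
  read z, top D: go to q1, push D → (q1, zxxzx, DZ)
No transition for (q1, z, top D); M blocks with input zxxzx remaining.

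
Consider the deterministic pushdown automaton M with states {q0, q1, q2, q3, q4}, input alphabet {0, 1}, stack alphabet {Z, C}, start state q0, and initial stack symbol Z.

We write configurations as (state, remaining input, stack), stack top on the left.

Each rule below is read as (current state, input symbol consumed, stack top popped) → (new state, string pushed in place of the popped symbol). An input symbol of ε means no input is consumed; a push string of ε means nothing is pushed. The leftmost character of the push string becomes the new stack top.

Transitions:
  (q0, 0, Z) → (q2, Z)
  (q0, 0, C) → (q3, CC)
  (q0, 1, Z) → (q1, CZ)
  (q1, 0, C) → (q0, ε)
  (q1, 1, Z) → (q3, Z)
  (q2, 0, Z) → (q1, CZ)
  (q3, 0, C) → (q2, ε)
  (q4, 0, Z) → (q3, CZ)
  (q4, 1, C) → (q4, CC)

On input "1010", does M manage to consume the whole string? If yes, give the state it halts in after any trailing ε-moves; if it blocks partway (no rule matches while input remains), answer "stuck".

(q0, 1010, Z)
  read 1, top Z: go to q1, push CZ → (q1, 010, CZ)
  read 0, top C: go to q0, push ε → (q0, 10, Z)
  read 1, top Z: go to q1, push CZ → (q1, 0, CZ)
  read 0, top C: go to q0, push ε → (q0, ε, Z)
All input consumed; M is in state q0.

q0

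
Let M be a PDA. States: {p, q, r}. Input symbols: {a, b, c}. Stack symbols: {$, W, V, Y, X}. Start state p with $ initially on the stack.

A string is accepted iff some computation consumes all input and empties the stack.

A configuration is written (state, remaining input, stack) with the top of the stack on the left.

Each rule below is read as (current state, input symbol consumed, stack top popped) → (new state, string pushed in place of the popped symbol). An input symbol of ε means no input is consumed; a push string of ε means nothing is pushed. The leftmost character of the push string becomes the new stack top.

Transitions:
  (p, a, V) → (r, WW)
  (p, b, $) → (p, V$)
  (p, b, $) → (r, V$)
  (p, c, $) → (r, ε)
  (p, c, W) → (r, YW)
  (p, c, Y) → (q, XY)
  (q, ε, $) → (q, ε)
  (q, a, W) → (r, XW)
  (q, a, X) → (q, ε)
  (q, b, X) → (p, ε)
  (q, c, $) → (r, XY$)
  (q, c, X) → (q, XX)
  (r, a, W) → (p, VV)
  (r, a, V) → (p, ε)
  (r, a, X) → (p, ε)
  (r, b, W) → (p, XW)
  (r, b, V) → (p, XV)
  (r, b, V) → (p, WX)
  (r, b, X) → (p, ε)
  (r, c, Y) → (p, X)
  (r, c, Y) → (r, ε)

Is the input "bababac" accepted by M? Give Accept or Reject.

One accepting computation: (p, bababac, $) ⊢ (r, ababac, V$) ⊢ (p, babac, $) ⊢ (r, abac, V$) ⊢ (p, bac, $) ⊢ (r, ac, V$) ⊢ (p, c, $) ⊢ (r, ε, ε)
All input consumed and the stack is empty.

Accept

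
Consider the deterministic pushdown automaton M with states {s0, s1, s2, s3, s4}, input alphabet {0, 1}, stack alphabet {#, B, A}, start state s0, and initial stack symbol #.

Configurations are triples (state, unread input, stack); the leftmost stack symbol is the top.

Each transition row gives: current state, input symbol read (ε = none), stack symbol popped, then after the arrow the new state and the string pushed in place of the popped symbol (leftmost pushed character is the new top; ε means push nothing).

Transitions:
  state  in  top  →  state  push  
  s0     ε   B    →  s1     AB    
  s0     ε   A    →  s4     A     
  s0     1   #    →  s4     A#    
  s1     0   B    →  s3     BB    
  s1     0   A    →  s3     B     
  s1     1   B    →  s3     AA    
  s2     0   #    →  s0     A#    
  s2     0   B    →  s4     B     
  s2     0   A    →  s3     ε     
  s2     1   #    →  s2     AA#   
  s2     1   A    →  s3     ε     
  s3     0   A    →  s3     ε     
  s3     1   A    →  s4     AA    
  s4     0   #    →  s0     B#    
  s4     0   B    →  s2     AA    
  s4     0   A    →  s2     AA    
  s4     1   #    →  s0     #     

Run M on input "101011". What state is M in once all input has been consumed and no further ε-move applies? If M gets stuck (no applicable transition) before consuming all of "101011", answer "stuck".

(s0, 101011, #) ⊢ (s4, 01011, A#) ⊢ (s2, 1011, AA#) ⊢ (s3, 011, A#) ⊢ (s3, 11, #)
No transition for (s3, 1, top #); M blocks with input 11 remaining.

stuck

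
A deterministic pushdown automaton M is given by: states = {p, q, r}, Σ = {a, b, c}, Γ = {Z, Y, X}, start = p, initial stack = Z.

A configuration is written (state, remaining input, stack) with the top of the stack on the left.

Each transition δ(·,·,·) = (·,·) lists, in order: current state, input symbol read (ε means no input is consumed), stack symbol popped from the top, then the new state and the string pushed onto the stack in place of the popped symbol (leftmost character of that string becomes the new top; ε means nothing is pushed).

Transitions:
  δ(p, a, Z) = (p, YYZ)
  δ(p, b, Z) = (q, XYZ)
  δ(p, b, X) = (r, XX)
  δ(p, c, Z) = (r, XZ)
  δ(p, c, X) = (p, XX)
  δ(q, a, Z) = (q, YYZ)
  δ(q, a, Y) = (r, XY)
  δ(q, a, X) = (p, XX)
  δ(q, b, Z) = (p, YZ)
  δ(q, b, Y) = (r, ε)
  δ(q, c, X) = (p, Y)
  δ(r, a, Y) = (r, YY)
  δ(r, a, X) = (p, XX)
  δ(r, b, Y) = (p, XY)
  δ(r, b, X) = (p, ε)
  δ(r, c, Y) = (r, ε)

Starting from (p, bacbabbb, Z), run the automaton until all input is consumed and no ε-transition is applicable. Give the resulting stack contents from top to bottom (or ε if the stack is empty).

XXXXXXYZ

(p, bacbabbb, Z)
  read b, top Z: go to q, push XYZ → (q, acbabbb, XYZ)
  read a, top X: go to p, push XX → (p, cbabbb, XXYZ)
  read c, top X: go to p, push XX → (p, babbb, XXXYZ)
  read b, top X: go to r, push XX → (r, abbb, XXXXYZ)
  read a, top X: go to p, push XX → (p, bbb, XXXXXYZ)
  read b, top X: go to r, push XX → (r, bb, XXXXXXYZ)
  read b, top X: go to p, push ε → (p, b, XXXXXYZ)
  read b, top X: go to r, push XX → (r, ε, XXXXXXYZ)
All input consumed in state r with stack XXXXXXYZ.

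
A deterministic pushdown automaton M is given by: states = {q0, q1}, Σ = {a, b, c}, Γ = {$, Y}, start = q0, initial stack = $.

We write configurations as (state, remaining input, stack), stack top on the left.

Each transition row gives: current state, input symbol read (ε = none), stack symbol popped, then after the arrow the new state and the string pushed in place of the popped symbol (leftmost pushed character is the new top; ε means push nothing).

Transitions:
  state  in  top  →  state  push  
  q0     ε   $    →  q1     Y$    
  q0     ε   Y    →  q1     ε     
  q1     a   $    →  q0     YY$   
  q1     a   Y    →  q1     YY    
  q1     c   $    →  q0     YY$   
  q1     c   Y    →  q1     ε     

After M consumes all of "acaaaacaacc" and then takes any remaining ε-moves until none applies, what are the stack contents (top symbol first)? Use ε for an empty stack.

(q0, acaaaacaacc, $)
  ε-move, top $: go to q1, push Y$ → (q1, acaaaacaacc, Y$)
  read a, top Y: go to q1, push YY → (q1, caaaacaacc, YY$)
  read c, top Y: go to q1, push ε → (q1, aaaacaacc, Y$)
  read a, top Y: go to q1, push YY → (q1, aaacaacc, YY$)
  read a, top Y: go to q1, push YY → (q1, aacaacc, YYY$)
  read a, top Y: go to q1, push YY → (q1, acaacc, YYYY$)
  read a, top Y: go to q1, push YY → (q1, caacc, YYYYY$)
  read c, top Y: go to q1, push ε → (q1, aacc, YYYY$)
  read a, top Y: go to q1, push YY → (q1, acc, YYYYY$)
  read a, top Y: go to q1, push YY → (q1, cc, YYYYYY$)
  read c, top Y: go to q1, push ε → (q1, c, YYYYY$)
  read c, top Y: go to q1, push ε → (q1, ε, YYYY$)
All input consumed in state q1 with stack YYYY$.

YYYY$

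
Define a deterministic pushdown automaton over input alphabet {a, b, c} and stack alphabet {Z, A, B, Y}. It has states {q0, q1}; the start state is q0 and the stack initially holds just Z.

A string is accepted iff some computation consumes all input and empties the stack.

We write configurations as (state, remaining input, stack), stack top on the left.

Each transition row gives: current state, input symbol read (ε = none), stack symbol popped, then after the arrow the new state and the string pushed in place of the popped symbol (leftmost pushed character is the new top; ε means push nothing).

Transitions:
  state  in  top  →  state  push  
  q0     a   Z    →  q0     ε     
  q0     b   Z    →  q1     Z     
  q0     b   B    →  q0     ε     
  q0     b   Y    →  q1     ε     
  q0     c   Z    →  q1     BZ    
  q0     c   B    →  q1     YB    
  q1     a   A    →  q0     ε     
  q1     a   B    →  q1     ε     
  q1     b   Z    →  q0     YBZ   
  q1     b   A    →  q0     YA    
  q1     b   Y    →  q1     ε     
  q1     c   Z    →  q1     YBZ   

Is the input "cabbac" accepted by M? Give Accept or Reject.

(q0, cabbac, Z) ⊢ (q1, abbac, BZ) ⊢ (q1, bbac, Z) ⊢ (q0, bac, YBZ) ⊢ (q1, ac, BZ) ⊢ (q1, c, Z) ⊢ (q1, ε, YBZ)
All input consumed; stack is YBZ, not empty, and no further ε-move applies.

Reject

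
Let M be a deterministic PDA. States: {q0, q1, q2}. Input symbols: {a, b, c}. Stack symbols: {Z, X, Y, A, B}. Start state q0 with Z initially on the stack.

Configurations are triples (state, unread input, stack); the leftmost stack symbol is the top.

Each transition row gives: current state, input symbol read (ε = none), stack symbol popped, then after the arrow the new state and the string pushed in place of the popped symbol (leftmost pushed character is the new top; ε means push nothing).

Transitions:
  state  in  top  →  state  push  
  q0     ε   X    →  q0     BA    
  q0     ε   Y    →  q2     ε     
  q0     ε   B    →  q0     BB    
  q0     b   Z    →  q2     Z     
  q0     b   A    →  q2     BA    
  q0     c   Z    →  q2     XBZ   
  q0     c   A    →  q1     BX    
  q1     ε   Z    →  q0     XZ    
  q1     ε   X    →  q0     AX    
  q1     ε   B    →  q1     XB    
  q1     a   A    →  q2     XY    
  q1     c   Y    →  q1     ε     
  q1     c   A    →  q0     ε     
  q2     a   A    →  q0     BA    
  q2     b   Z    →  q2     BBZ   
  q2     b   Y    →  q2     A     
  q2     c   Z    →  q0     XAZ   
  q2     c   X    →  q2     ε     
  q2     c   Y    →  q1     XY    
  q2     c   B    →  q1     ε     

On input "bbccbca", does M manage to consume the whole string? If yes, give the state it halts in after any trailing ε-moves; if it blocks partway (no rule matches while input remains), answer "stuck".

q2

(q0, bbccbca, Z)
  read b, top Z: go to q2, push Z → (q2, bccbca, Z)
  read b, top Z: go to q2, push BBZ → (q2, ccbca, BBZ)
  read c, top B: go to q1, push ε → (q1, cbca, BZ)
  ε-move, top B: go to q1, push XB → (q1, cbca, XBZ)
  ε-move, top X: go to q0, push AX → (q0, cbca, AXBZ)
  read c, top A: go to q1, push BX → (q1, bca, BXXBZ)
  ε-move, top B: go to q1, push XB → (q1, bca, XBXXBZ)
  ε-move, top X: go to q0, push AX → (q0, bca, AXBXXBZ)
  read b, top A: go to q2, push BA → (q2, ca, BAXBXXBZ)
  read c, top B: go to q1, push ε → (q1, a, AXBXXBZ)
  read a, top A: go to q2, push XY → (q2, ε, XYXBXXBZ)
All input consumed; M is in state q2.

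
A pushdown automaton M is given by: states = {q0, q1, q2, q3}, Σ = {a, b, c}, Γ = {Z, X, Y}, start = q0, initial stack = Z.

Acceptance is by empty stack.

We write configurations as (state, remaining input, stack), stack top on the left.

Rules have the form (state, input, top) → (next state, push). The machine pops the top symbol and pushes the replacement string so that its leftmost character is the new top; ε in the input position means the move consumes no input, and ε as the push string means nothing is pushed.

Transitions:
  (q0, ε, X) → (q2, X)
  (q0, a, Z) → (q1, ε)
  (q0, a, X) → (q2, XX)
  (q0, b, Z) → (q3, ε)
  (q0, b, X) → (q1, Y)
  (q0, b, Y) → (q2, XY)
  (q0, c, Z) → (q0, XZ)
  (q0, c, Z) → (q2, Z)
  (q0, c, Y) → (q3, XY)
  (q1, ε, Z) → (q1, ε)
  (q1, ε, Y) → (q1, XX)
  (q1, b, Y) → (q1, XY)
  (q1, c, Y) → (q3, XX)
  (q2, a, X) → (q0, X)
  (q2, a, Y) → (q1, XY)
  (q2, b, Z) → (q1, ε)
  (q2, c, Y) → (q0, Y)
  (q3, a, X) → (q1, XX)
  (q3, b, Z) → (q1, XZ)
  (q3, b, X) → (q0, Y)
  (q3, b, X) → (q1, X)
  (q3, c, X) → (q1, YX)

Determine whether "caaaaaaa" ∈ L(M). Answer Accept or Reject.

Reject

No computation consumes all input and empties the stack.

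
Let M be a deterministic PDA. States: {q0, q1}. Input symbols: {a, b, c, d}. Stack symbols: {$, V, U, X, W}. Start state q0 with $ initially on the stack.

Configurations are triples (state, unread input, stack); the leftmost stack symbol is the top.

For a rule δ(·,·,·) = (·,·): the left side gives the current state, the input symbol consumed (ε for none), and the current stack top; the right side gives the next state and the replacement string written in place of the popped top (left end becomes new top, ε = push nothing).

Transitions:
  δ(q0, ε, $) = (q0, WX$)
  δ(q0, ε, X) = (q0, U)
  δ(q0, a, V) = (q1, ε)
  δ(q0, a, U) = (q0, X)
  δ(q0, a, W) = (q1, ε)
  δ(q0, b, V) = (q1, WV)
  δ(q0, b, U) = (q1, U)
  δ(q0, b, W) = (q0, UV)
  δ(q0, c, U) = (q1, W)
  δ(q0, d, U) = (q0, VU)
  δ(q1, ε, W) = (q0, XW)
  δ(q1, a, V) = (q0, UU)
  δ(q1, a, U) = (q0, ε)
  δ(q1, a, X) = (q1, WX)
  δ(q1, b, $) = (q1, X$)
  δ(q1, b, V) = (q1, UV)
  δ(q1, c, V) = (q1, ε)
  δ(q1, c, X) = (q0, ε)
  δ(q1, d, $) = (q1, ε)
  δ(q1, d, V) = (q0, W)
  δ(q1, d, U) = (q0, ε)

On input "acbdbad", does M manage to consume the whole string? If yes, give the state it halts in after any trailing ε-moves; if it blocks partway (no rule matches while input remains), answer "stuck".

q0

(q0, acbdbad, $) ⊢ (q0, acbdbad, WX$) ⊢ (q1, cbdbad, X$) ⊢ (q0, bdbad, $) ⊢ (q0, bdbad, WX$) ⊢ (q0, dbad, UVX$) ⊢ (q0, bad, VUVX$) ⊢ (q1, ad, WVUVX$) ⊢ (q0, ad, XWVUVX$) ⊢ (q0, ad, UWVUVX$) ⊢ (q0, d, XWVUVX$) ⊢ (q0, d, UWVUVX$) ⊢ (q0, ε, VUWVUVX$)
All input consumed; M is in state q0.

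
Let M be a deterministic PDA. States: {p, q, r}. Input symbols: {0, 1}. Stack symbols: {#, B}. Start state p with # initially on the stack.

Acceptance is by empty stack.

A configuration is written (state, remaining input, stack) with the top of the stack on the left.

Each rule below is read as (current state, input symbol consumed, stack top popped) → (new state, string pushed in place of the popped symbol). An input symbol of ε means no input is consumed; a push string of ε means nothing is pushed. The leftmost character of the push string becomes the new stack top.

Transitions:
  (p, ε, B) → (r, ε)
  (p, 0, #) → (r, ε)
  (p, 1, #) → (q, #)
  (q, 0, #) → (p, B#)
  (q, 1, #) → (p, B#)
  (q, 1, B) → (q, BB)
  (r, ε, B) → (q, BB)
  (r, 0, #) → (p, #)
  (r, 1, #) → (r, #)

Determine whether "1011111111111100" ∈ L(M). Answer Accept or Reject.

(p, 1011111111111100, #) ⊢ (q, 011111111111100, #) ⊢ (p, 11111111111100, B#) ⊢ (r, 11111111111100, #) ⊢ (r, 1111111111100, #) ⊢ (r, 111111111100, #) ⊢ (r, 11111111100, #) ⊢ (r, 1111111100, #) ⊢ (r, 111111100, #) ⊢ (r, 11111100, #) ⊢ (r, 1111100, #) ⊢ (r, 111100, #) ⊢ (r, 11100, #) ⊢ (r, 1100, #) ⊢ (r, 100, #) ⊢ (r, 00, #) ⊢ (p, 0, #) ⊢ (r, ε, ε)
All input consumed and the stack is empty.

Accept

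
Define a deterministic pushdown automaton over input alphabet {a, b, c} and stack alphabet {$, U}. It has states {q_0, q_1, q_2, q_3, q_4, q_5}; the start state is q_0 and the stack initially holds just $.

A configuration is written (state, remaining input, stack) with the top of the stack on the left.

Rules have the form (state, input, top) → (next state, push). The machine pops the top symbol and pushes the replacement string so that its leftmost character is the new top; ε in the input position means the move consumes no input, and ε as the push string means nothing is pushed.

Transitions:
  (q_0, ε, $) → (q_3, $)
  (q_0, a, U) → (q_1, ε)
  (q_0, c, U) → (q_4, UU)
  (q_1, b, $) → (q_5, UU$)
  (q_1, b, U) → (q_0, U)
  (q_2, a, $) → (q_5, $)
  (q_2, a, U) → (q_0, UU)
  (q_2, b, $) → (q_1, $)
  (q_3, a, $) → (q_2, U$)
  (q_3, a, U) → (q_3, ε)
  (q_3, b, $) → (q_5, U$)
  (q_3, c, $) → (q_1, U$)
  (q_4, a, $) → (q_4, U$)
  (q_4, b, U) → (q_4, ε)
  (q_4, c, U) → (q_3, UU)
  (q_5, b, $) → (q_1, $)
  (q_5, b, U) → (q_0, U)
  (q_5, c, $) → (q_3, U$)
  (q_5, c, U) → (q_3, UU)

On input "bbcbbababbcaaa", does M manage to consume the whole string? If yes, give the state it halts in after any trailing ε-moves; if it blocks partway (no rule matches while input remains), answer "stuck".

(q_0, bbcbbababbcaaa, $)
  ε-move, top $: go to q_3, push $ → (q_3, bbcbbababbcaaa, $)
  read b, top $: go to q_5, push U$ → (q_5, bcbbababbcaaa, U$)
  read b, top U: go to q_0, push U → (q_0, cbbababbcaaa, U$)
  read c, top U: go to q_4, push UU → (q_4, bbababbcaaa, UU$)
  read b, top U: go to q_4, push ε → (q_4, bababbcaaa, U$)
  read b, top U: go to q_4, push ε → (q_4, ababbcaaa, $)
  read a, top $: go to q_4, push U$ → (q_4, babbcaaa, U$)
  read b, top U: go to q_4, push ε → (q_4, abbcaaa, $)
  read a, top $: go to q_4, push U$ → (q_4, bbcaaa, U$)
  read b, top U: go to q_4, push ε → (q_4, bcaaa, $)
No transition for (q_4, b, top $); M blocks with input bcaaa remaining.

stuck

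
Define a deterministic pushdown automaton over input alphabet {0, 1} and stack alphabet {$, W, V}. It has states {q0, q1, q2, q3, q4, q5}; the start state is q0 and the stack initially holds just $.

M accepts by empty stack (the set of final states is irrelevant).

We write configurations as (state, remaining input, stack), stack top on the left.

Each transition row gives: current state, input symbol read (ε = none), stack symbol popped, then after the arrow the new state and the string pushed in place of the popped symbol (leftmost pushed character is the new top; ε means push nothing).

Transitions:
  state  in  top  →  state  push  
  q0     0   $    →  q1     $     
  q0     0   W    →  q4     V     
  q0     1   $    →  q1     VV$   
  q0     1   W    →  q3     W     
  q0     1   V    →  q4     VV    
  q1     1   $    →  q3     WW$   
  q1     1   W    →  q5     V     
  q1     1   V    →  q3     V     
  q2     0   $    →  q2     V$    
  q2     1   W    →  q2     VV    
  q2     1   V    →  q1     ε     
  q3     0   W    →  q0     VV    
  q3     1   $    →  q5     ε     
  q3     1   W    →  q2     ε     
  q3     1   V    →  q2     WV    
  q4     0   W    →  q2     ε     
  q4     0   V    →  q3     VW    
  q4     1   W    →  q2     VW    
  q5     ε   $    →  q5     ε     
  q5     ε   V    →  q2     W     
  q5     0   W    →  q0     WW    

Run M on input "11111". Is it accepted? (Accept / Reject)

Reject

(q0, 11111, $)
  read 1, top $: go to q1, push VV$ → (q1, 1111, VV$)
  read 1, top V: go to q3, push V → (q3, 111, VV$)
  read 1, top V: go to q2, push WV → (q2, 11, WVV$)
  read 1, top W: go to q2, push VV → (q2, 1, VVVV$)
  read 1, top V: go to q1, push ε → (q1, ε, VVV$)
All input consumed; stack is VVV$, not empty, and no further ε-move applies.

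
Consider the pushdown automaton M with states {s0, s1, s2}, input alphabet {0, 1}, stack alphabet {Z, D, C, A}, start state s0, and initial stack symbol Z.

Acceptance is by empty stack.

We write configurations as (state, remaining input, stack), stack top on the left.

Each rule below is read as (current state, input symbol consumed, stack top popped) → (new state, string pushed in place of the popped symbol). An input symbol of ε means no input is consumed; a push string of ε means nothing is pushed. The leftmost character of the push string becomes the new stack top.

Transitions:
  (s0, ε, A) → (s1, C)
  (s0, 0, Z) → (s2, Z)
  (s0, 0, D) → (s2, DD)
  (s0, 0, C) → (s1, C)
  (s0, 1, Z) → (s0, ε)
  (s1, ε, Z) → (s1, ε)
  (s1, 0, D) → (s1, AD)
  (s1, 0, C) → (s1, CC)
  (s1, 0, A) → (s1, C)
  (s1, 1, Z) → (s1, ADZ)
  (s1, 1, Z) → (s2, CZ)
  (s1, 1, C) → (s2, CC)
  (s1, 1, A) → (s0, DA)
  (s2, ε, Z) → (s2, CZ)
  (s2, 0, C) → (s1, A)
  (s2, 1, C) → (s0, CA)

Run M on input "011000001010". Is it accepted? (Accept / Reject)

Reject

No computation consumes all input and empties the stack.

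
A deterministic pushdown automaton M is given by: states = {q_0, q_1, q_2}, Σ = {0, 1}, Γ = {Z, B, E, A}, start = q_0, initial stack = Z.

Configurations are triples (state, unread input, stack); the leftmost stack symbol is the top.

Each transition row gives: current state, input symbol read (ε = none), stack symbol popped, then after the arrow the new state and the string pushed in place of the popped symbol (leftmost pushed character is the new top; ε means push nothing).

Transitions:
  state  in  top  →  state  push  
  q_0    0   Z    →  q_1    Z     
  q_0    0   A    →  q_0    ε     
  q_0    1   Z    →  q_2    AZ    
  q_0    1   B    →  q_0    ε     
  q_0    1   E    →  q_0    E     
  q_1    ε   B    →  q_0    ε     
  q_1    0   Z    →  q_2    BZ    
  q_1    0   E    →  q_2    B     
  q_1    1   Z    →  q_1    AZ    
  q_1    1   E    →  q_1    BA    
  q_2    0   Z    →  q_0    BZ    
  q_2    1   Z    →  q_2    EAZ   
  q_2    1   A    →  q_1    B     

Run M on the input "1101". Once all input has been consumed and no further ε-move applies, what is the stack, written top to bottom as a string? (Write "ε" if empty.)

AZ

(q_0, 1101, Z)
  read 1, top Z: go to q_2, push AZ → (q_2, 101, AZ)
  read 1, top A: go to q_1, push B → (q_1, 01, BZ)
  ε-move, top B: go to q_0, push ε → (q_0, 01, Z)
  read 0, top Z: go to q_1, push Z → (q_1, 1, Z)
  read 1, top Z: go to q_1, push AZ → (q_1, ε, AZ)
All input consumed in state q_1 with stack AZ.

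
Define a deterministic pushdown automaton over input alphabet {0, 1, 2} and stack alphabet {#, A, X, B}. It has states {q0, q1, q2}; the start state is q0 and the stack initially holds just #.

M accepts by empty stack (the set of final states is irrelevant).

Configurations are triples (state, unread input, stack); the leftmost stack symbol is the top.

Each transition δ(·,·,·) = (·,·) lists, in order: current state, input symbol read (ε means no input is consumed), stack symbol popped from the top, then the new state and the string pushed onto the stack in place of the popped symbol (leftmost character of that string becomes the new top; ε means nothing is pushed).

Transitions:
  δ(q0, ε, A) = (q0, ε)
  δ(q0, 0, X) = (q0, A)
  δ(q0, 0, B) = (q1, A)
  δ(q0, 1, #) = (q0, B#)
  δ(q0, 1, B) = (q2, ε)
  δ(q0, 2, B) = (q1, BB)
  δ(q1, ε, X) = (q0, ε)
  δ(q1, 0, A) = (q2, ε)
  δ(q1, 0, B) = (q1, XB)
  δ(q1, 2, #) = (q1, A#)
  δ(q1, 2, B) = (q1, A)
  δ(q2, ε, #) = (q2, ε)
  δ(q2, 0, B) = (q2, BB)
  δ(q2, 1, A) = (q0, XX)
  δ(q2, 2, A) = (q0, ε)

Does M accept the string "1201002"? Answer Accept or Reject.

Reject

(q0, 1201002, #)
  read 1, top #: go to q0, push B# → (q0, 201002, B#)
  read 2, top B: go to q1, push BB → (q1, 01002, BB#)
  read 0, top B: go to q1, push XB → (q1, 1002, XBB#)
  ε-move, top X: go to q0, push ε → (q0, 1002, BB#)
  read 1, top B: go to q2, push ε → (q2, 002, B#)
  read 0, top B: go to q2, push BB → (q2, 02, BB#)
  read 0, top B: go to q2, push BB → (q2, 2, BBB#)
No transition applies at (q2, 2, BBB#); input not fully consumed.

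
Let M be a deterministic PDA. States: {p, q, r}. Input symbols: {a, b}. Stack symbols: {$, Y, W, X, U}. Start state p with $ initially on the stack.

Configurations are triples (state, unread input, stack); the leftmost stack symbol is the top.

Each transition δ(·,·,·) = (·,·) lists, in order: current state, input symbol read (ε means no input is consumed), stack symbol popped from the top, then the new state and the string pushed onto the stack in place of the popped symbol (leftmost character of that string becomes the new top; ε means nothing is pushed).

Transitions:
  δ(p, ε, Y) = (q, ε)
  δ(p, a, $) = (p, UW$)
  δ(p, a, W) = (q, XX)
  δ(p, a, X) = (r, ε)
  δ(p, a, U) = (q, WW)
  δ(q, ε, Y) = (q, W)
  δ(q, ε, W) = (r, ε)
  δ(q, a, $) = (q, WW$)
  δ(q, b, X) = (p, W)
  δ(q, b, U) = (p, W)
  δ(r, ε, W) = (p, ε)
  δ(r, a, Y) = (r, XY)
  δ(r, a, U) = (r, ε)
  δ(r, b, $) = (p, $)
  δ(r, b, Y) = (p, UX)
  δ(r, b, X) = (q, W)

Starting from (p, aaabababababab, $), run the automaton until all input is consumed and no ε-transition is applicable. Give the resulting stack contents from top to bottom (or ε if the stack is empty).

WXXXXXX$

(p, aaabababababab, $)
  read a, top $: go to p, push UW$ → (p, aabababababab, UW$)
  read a, top U: go to q, push WW → (q, abababababab, WWW$)
  ε-move, top W: go to r, push ε → (r, abababababab, WW$)
  ε-move, top W: go to p, push ε → (p, abababababab, W$)
  read a, top W: go to q, push XX → (q, bababababab, XX$)
  read b, top X: go to p, push W → (p, ababababab, WX$)
  read a, top W: go to q, push XX → (q, babababab, XXX$)
  read b, top X: go to p, push W → (p, abababab, WXX$)
  read a, top W: go to q, push XX → (q, bababab, XXXX$)
  read b, top X: go to p, push W → (p, ababab, WXXX$)
  read a, top W: go to q, push XX → (q, babab, XXXXX$)
  read b, top X: go to p, push W → (p, abab, WXXXX$)
  read a, top W: go to q, push XX → (q, bab, XXXXXX$)
  read b, top X: go to p, push W → (p, ab, WXXXXX$)
  read a, top W: go to q, push XX → (q, b, XXXXXXX$)
  read b, top X: go to p, push W → (p, ε, WXXXXXX$)
All input consumed in state p with stack WXXXXXX$.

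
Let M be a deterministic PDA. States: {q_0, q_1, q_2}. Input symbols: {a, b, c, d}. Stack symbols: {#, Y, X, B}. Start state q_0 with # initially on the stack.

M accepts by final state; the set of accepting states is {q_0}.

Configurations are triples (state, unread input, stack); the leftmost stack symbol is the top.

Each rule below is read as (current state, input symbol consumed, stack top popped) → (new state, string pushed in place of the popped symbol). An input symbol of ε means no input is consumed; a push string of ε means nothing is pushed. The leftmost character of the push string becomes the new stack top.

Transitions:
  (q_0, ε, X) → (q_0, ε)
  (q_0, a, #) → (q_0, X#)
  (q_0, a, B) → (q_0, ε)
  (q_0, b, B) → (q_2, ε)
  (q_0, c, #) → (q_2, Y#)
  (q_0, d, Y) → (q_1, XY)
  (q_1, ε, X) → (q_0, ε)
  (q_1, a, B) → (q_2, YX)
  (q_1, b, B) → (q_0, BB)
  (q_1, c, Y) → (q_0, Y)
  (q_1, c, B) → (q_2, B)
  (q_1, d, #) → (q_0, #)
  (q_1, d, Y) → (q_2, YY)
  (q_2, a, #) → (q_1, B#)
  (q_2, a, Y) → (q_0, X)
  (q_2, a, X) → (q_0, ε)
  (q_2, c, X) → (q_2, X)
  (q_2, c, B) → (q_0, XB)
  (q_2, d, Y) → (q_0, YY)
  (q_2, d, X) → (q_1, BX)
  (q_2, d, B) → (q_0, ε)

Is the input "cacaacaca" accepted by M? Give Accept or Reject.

Accept

(q_0, cacaacaca, #)
  read c, top #: go to q_2, push Y# → (q_2, acaacaca, Y#)
  read a, top Y: go to q_0, push X → (q_0, caacaca, X#)
  ε-move, top X: go to q_0, push ε → (q_0, caacaca, #)
  read c, top #: go to q_2, push Y# → (q_2, aacaca, Y#)
  read a, top Y: go to q_0, push X → (q_0, acaca, X#)
  ε-move, top X: go to q_0, push ε → (q_0, acaca, #)
  read a, top #: go to q_0, push X# → (q_0, caca, X#)
  ε-move, top X: go to q_0, push ε → (q_0, caca, #)
  read c, top #: go to q_2, push Y# → (q_2, aca, Y#)
  read a, top Y: go to q_0, push X → (q_0, ca, X#)
  ε-move, top X: go to q_0, push ε → (q_0, ca, #)
  read c, top #: go to q_2, push Y# → (q_2, a, Y#)
  read a, top Y: go to q_0, push X → (q_0, ε, X#)
All input consumed; state q_0 ∈ F.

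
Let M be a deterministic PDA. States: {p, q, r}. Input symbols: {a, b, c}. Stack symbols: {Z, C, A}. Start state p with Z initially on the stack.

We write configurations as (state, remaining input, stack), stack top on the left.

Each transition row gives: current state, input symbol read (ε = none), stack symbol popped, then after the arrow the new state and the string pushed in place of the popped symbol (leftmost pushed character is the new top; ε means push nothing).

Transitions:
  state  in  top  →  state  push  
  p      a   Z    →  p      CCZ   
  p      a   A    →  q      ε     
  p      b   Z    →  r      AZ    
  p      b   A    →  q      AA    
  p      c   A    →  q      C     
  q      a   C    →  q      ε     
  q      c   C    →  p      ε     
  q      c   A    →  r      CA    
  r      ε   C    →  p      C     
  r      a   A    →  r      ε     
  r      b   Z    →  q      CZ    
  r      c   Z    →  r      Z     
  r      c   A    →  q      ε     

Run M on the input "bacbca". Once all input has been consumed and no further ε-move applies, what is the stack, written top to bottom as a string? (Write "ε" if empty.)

CCZ

(p, bacbca, Z)
  read b, top Z: go to r, push AZ → (r, acbca, AZ)
  read a, top A: go to r, push ε → (r, cbca, Z)
  read c, top Z: go to r, push Z → (r, bca, Z)
  read b, top Z: go to q, push CZ → (q, ca, CZ)
  read c, top C: go to p, push ε → (p, a, Z)
  read a, top Z: go to p, push CCZ → (p, ε, CCZ)
All input consumed in state p with stack CCZ.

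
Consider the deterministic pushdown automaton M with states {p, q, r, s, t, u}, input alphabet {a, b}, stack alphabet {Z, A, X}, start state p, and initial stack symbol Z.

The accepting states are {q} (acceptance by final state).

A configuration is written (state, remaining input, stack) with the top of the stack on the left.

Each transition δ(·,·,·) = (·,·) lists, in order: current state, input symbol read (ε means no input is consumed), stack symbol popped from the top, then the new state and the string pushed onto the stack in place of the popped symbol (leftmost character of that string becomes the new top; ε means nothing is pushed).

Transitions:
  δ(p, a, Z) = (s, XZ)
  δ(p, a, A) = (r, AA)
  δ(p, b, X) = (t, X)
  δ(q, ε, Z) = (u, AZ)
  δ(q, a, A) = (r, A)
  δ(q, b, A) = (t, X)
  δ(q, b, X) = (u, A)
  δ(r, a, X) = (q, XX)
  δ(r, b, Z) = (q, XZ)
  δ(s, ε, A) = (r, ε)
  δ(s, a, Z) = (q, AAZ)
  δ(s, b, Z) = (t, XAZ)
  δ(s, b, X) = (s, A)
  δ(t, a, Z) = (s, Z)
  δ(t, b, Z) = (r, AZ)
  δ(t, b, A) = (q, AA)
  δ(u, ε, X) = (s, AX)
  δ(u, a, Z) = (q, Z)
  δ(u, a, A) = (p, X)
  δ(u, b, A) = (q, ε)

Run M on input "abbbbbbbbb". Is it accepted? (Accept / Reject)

Accept

(p, abbbbbbbbb, Z)
  read a, top Z: go to s, push XZ → (s, bbbbbbbbb, XZ)
  read b, top X: go to s, push A → (s, bbbbbbbb, AZ)
  ε-move, top A: go to r, push ε → (r, bbbbbbbb, Z)
  read b, top Z: go to q, push XZ → (q, bbbbbbb, XZ)
  read b, top X: go to u, push A → (u, bbbbbb, AZ)
  read b, top A: go to q, push ε → (q, bbbbb, Z)
  ε-move, top Z: go to u, push AZ → (u, bbbbb, AZ)
  read b, top A: go to q, push ε → (q, bbbb, Z)
  ε-move, top Z: go to u, push AZ → (u, bbbb, AZ)
  read b, top A: go to q, push ε → (q, bbb, Z)
  ε-move, top Z: go to u, push AZ → (u, bbb, AZ)
  read b, top A: go to q, push ε → (q, bb, Z)
  ε-move, top Z: go to u, push AZ → (u, bb, AZ)
  read b, top A: go to q, push ε → (q, b, Z)
  ε-move, top Z: go to u, push AZ → (u, b, AZ)
  read b, top A: go to q, push ε → (q, ε, Z)
All input consumed; state q ∈ F.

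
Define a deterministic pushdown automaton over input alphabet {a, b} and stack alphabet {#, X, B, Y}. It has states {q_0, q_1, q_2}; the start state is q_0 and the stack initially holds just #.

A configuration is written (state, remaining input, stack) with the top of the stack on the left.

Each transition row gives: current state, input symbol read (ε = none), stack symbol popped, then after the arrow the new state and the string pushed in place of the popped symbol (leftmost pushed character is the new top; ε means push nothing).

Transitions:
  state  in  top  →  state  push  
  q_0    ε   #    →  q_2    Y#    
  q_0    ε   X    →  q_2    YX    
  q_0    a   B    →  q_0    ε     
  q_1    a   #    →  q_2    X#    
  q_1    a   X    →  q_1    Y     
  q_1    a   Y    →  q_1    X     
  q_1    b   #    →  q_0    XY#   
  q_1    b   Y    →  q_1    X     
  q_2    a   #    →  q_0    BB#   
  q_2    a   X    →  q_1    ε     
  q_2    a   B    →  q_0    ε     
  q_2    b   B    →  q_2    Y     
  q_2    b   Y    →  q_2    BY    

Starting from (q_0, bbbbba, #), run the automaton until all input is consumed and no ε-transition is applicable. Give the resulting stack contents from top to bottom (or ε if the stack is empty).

(q_0, bbbbba, #)
  ε-move, top #: go to q_2, push Y# → (q_2, bbbbba, Y#)
  read b, top Y: go to q_2, push BY → (q_2, bbbba, BY#)
  read b, top B: go to q_2, push Y → (q_2, bbba, YY#)
  read b, top Y: go to q_2, push BY → (q_2, bba, BYY#)
  read b, top B: go to q_2, push Y → (q_2, ba, YYY#)
  read b, top Y: go to q_2, push BY → (q_2, a, BYYY#)
  read a, top B: go to q_0, push ε → (q_0, ε, YYY#)
All input consumed in state q_0 with stack YYY#.

YYY#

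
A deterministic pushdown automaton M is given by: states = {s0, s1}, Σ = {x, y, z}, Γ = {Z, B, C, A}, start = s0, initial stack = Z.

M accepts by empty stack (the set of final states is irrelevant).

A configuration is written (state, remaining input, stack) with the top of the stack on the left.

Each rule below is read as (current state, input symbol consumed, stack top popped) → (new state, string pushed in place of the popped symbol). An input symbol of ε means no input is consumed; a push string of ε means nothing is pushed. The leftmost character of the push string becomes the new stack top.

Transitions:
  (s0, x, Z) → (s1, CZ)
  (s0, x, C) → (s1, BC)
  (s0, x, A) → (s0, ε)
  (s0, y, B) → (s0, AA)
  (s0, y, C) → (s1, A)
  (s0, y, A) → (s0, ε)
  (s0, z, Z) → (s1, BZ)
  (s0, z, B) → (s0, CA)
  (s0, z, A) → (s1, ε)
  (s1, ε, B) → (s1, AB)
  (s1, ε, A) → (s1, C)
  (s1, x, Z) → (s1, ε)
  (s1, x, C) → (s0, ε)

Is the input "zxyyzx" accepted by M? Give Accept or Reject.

(s0, zxyyzx, Z)
  read z, top Z: go to s1, push BZ → (s1, xyyzx, BZ)
  ε-move, top B: go to s1, push AB → (s1, xyyzx, ABZ)
  ε-move, top A: go to s1, push C → (s1, xyyzx, CBZ)
  read x, top C: go to s0, push ε → (s0, yyzx, BZ)
  read y, top B: go to s0, push AA → (s0, yzx, AAZ)
  read y, top A: go to s0, push ε → (s0, zx, AZ)
  read z, top A: go to s1, push ε → (s1, x, Z)
  read x, top Z: go to s1, push ε → (s1, ε, ε)
All input consumed and the stack is empty.

Accept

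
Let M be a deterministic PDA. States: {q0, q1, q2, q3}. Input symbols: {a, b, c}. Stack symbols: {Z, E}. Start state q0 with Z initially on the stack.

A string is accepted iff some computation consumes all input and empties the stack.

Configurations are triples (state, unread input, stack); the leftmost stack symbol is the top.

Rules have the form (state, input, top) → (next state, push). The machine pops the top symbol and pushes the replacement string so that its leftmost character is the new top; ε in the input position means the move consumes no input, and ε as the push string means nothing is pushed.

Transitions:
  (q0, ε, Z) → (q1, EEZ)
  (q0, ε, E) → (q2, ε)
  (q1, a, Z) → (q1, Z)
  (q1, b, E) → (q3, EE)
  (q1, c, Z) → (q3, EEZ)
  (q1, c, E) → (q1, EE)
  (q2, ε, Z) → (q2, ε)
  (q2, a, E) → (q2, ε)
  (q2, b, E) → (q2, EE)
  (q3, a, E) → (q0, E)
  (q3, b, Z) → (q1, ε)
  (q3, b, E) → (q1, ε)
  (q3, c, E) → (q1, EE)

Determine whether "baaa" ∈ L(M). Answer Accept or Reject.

Accept

(q0, baaa, Z)
  ε-move, top Z: go to q1, push EEZ → (q1, baaa, EEZ)
  read b, top E: go to q3, push EE → (q3, aaa, EEEZ)
  read a, top E: go to q0, push E → (q0, aa, EEEZ)
  ε-move, top E: go to q2, push ε → (q2, aa, EEZ)
  read a, top E: go to q2, push ε → (q2, a, EZ)
  read a, top E: go to q2, push ε → (q2, ε, Z)
  ε-move, top Z: go to q2, push ε → (q2, ε, ε)
All input consumed and the stack is empty.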